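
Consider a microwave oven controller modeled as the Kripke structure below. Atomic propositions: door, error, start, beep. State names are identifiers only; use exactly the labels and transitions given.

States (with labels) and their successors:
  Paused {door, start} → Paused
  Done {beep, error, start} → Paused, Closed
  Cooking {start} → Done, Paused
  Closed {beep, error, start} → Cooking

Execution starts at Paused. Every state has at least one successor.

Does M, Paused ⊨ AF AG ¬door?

States satisfying AG ¬door: ∅.
States satisfying AF AG ¬door: ∅.
There is a path from Paused along which AG ¬door never holds.
Paused ∉ Sat(AF AG ¬door).

Does not hold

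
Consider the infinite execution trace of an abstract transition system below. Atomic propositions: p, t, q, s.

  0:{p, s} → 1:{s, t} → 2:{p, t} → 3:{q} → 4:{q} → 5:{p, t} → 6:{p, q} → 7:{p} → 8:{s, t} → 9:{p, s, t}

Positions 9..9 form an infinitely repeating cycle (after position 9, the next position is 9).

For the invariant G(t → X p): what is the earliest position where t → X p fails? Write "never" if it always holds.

2

Check t → X p at each position in order: 0 ✓, 1 ✓.
At position 2 the labels are {p, t} and the next position 3 has {q}, so t → X p is false there. This is the first violation.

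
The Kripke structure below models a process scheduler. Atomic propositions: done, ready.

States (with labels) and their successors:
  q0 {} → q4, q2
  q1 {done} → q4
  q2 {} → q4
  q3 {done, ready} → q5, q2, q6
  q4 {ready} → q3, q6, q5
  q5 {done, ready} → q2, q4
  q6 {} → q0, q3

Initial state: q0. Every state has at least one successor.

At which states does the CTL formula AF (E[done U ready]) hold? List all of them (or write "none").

States satisfying E[done U ready]: {q1, q3, q4, q5}.
States satisfying AF (E[done U ready]): {q0, q1, q2, q3, q4, q5, q6}.

{q0, q1, q2, q3, q4, q5, q6}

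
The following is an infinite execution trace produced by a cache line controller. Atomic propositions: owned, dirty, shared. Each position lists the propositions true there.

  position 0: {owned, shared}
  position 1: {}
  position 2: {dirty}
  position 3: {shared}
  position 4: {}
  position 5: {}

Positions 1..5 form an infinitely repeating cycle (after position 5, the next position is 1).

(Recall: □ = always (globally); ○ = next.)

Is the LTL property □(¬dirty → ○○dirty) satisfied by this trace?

¬dirty → ○○dirty must hold at every position from 0 onward. It fails at position 1, so □(¬dirty → ○○dirty) is false.
Positions where ¬dirty holds: 0, 1, 3, 4, 5.
Check ○○dirty at each: 0→ok, 1→fails, 3→fails, 4→fails, 5→ok.

Does not hold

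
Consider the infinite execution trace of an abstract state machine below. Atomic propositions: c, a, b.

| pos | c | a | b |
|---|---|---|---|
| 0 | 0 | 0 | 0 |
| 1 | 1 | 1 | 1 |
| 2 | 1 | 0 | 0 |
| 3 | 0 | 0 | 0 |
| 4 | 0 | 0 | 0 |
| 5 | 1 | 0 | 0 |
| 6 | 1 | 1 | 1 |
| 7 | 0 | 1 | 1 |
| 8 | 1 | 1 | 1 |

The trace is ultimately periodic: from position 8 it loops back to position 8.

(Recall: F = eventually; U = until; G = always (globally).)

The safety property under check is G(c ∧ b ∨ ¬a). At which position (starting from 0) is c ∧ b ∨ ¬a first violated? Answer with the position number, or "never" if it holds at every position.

7

Check c ∧ b ∨ ¬a at each position in order: 0 ✓, 1 ✓, 2 ✓, 3 ✓, 4 ✓, 5 ✓, 6 ✓.
At position 7 the labels are {a, b}, so c ∧ b ∨ ¬a is false there. This is the first violation.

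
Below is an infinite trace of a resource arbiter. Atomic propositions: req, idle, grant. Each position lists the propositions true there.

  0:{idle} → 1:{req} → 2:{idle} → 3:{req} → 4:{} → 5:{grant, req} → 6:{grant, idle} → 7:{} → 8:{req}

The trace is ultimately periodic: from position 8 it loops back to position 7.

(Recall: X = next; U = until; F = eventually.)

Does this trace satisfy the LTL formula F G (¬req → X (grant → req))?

G (¬req → X (grant → req)) holds at position 0, which is reachable from 0, so F G (¬req → X (grant → req)) holds.

Holds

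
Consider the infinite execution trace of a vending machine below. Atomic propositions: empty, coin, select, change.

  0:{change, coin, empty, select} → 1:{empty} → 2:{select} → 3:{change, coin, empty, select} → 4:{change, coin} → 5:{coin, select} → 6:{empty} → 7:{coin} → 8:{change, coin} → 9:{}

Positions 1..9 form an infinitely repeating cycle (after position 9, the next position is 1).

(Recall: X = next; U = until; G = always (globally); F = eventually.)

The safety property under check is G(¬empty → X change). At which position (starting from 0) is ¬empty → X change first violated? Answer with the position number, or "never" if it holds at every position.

Check ¬empty → X change at each position in order: 0 ✓, 1 ✓, 2 ✓, 3 ✓.
At position 4 the labels are {change, coin} and the next position 5 has {coin, select}, so ¬empty → X change is false there. This is the first violation.

4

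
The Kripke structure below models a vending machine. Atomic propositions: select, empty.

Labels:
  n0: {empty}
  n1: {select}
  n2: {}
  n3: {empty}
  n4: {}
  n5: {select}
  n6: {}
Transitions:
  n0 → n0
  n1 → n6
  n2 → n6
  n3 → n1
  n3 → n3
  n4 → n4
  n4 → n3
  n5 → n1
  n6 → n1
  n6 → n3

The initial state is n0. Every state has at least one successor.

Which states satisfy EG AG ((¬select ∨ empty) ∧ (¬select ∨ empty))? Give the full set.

{n0}

States satisfying AG ((¬select ∨ empty) ∧ (¬select ∨ empty)): {n0}.
States satisfying EG AG ((¬select ∨ empty) ∧ (¬select ∨ empty)): {n0}.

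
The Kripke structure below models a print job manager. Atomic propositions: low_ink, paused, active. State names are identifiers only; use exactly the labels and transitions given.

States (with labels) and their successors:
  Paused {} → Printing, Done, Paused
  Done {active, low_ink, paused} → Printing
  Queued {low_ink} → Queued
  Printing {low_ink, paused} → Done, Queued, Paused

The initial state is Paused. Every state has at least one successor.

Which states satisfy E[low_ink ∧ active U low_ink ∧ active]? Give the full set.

States satisfying low_ink ∧ active: {Done}.
States satisfying E[low_ink ∧ active U low_ink ∧ active]: {Done}.

{Done}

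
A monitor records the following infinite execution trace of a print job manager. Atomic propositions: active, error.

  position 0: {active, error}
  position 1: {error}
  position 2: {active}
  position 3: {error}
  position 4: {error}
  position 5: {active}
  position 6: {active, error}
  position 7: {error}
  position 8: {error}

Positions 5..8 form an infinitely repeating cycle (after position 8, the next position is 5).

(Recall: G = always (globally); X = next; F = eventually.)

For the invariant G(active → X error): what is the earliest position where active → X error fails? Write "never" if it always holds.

active → X error holds at every position 0..8, and those are all the positions the trace ever visits, so the invariant G(active → X error) is never violated.

never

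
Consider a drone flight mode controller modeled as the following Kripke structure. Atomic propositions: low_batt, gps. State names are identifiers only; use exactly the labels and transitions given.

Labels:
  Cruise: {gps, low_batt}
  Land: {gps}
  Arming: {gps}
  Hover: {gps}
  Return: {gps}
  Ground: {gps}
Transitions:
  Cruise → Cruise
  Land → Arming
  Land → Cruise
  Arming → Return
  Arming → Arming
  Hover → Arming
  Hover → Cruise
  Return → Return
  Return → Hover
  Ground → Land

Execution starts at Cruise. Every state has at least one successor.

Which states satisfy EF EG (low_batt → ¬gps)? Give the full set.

{Land, Arming, Hover, Return, Ground}

States satisfying EG (low_batt → ¬gps): {Land, Arming, Hover, Return, Ground}.
States satisfying EF EG (low_batt → ¬gps): {Land, Arming, Hover, Return, Ground}.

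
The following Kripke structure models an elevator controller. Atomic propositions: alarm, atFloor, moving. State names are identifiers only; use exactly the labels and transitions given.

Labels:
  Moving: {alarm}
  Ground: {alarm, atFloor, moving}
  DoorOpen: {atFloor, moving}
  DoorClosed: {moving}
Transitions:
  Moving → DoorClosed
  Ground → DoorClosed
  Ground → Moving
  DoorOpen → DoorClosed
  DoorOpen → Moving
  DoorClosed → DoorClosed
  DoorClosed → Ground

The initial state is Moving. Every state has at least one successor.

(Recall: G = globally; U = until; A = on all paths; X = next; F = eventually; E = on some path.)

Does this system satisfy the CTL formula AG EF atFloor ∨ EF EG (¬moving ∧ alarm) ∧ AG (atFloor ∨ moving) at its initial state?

Satisfied

States satisfying EF atFloor: {Moving, Ground, DoorOpen, DoorClosed}.
States satisfying AG EF atFloor: {Moving, Ground, DoorOpen, DoorClosed}.
States satisfying EG (¬moving ∧ alarm): ∅.
States satisfying EF EG (¬moving ∧ alarm): ∅.
States satisfying atFloor ∨ moving: {Ground, DoorOpen, DoorClosed}.
States satisfying AG (atFloor ∨ moving): ∅.
States satisfying EF EG (¬moving ∧ alarm) ∧ AG (atFloor ∨ moving): ∅.
States satisfying AG EF atFloor ∨ EF EG (¬moving ∧ alarm) ∧ AG (atFloor ∨ moving): {Moving, Ground, DoorOpen, DoorClosed}.
Moving ∈ Sat(AG EF atFloor ∨ EF EG (¬moving ∧ alarm) ∧ AG (atFloor ∨ moving)).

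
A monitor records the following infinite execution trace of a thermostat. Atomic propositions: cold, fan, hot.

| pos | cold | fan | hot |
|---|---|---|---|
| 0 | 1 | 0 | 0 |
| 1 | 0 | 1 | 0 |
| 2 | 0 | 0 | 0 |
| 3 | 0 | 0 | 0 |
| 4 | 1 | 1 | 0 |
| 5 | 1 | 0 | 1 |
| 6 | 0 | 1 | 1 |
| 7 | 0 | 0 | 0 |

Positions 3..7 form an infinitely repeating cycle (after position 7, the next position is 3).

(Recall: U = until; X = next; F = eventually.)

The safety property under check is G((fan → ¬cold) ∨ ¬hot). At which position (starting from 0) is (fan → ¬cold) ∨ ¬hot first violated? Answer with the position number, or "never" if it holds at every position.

(fan → ¬cold) ∨ ¬hot holds at every position 0..7, and those are all the positions the trace ever visits, so the invariant G((fan → ¬cold) ∨ ¬hot) is never violated.

never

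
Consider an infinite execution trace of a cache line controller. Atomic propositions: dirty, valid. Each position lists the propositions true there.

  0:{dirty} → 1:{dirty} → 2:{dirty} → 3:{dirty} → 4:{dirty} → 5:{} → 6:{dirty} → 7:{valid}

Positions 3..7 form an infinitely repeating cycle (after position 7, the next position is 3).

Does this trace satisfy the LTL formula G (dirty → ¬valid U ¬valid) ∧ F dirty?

Yes

dirty → ¬valid U ¬valid holds at every position 0..7, and those are all positions ever visited, so G (dirty → ¬valid U ¬valid) holds.
Positions where dirty holds: 0, 1, 2, 3, 4, 6.
Check ¬valid U ¬valid at each: 0→ok, 1→ok, 2→ok, 3→ok, 4→ok, 6→ok.
dirty holds at position 0, which is reachable from 0, so F dirty holds.
At position 0: G (dirty → ¬valid U ¬valid) is true; F dirty is true; so G (dirty → ¬valid U ¬valid) ∧ F dirty is true.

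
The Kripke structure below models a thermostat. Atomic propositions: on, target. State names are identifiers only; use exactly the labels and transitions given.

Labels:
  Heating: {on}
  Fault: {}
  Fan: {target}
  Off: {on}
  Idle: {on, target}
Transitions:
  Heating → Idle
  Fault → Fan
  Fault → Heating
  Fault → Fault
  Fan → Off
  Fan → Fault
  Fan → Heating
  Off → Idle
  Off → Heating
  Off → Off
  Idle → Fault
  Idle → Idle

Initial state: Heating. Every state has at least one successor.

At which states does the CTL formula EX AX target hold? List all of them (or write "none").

States satisfying AX target: {Heating}.
States satisfying EX AX target: {Fault, Fan, Off}.

{Fault, Fan, Off}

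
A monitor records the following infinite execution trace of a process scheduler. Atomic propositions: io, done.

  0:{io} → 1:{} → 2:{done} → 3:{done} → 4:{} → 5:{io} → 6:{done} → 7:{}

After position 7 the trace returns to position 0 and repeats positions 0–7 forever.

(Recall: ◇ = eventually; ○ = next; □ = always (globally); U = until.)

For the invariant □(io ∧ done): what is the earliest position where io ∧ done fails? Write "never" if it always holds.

0

At position 0 the labels are {io}, so io ∧ done is false there. This is the first violation.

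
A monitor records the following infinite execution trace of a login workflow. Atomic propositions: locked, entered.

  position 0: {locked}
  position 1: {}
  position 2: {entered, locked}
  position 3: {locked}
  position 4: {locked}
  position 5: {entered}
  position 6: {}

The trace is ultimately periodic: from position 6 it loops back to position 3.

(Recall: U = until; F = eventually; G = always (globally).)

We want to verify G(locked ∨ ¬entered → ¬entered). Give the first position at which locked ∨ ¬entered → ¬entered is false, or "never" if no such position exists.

2

Check locked ∨ ¬entered → ¬entered at each position in order: 0 ✓, 1 ✓.
At position 2 the labels are {entered, locked}, so locked ∨ ¬entered → ¬entered is false there. This is the first violation.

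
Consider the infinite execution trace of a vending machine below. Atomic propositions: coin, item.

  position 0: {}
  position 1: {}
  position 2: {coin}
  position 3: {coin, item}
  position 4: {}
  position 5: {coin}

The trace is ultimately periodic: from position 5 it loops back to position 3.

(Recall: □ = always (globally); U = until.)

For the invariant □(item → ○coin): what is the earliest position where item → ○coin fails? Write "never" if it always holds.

Check item → ○coin at each position in order: 0 ✓, 1 ✓, 2 ✓.
At position 3 the labels are {coin, item} and the next position 4 has {}, so item → ○coin is false there. This is the first violation.

3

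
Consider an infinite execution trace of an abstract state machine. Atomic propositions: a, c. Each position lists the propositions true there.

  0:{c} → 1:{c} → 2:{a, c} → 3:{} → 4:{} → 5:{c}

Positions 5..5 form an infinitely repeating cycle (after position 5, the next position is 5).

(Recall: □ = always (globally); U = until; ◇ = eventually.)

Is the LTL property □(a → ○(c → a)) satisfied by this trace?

a → ○(c → a) holds at every position 0..5, and those are all positions ever visited, so □(a → ○(c → a)) holds.
Positions where a holds: 2.
Check ○(c → a) at each: 2→ok.

Yes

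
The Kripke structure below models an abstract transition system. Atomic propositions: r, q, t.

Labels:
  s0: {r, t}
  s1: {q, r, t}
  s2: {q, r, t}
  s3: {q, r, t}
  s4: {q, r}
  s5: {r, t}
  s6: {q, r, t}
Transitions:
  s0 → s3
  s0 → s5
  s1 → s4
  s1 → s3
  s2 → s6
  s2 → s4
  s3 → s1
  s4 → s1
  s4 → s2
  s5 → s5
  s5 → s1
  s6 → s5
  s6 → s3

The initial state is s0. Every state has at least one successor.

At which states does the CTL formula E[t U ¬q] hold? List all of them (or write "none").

States satisfying t: {s0, s1, s2, s3, s5, s6}.
States satisfying ¬q: {s0, s5}.
States satisfying E[t U ¬q]: {s0, s2, s5, s6}.

{s0, s2, s5, s6}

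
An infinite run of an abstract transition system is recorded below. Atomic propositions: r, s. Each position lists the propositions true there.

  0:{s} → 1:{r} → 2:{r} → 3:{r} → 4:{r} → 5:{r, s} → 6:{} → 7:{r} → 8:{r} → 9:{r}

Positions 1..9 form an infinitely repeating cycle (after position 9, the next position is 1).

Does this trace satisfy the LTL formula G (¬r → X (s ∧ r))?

Violated

¬r → X (s ∧ r) must hold at every position from 0 onward. It fails at position 0, so G (¬r → X (s ∧ r)) is false.
Positions where ¬r holds: 0, 6.
Check X (s ∧ r) at each: 0→fails, 6→fails.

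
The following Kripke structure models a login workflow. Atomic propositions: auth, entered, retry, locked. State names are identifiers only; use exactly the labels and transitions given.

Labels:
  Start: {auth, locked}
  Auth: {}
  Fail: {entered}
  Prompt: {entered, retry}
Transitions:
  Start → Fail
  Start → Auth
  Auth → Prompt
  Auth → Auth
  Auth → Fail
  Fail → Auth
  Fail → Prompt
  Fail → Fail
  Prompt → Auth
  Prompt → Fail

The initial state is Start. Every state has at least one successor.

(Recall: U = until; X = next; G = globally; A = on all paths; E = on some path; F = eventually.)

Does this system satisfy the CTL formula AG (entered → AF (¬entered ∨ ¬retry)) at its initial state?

Satisfied

States satisfying entered → AF (¬entered ∨ ¬retry): {Start, Auth, Fail, Prompt}.
States satisfying AG (entered → AF (¬entered ∨ ¬retry)): {Start, Auth, Fail, Prompt}.
Every state reachable from Start satisfies entered → AF (¬entered ∨ ¬retry).
Start ∈ Sat(AG (entered → AF (¬entered ∨ ¬retry))).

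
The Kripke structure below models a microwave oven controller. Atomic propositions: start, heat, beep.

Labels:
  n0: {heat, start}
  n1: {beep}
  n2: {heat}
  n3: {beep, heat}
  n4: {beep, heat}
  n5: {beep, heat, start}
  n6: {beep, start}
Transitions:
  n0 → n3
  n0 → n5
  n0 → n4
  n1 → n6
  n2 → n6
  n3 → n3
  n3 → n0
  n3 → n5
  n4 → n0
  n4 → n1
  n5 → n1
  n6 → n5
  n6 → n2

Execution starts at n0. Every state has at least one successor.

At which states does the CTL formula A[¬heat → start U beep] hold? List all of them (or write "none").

States satisfying ¬heat → start: {n0, n2, n3, n4, n5, n6}.
States satisfying beep: {n1, n3, n4, n5, n6}.
States satisfying A[¬heat → start U beep]: {n0, n1, n2, n3, n4, n5, n6}.

{n0, n1, n2, n3, n4, n5, n6}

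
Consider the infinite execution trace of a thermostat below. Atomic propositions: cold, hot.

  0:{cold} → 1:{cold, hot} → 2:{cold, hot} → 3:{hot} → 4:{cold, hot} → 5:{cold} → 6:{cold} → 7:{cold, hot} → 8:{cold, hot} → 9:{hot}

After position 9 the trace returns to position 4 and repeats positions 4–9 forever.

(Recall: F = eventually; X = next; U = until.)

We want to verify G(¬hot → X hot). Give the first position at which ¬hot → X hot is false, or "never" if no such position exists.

5

Check ¬hot → X hot at each position in order: 0 ✓, 1 ✓, 2 ✓, 3 ✓, 4 ✓.
At position 5 the labels are {cold} and the next position 6 has {cold}, so ¬hot → X hot is false there. This is the first violation.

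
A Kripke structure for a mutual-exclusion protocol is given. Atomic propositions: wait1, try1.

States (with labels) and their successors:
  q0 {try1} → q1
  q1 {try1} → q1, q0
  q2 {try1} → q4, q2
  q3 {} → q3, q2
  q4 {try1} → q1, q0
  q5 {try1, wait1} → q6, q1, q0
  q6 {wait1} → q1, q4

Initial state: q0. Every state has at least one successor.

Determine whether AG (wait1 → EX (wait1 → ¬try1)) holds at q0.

States satisfying wait1 → EX (wait1 → ¬try1): {q0, q1, q2, q3, q4, q5, q6}.
States satisfying AG (wait1 → EX (wait1 → ¬try1)): {q0, q1, q2, q3, q4, q5, q6}.
Every state reachable from q0 satisfies wait1 → EX (wait1 → ¬try1).
q0 ∈ Sat(AG (wait1 → EX (wait1 → ¬try1))).

Satisfied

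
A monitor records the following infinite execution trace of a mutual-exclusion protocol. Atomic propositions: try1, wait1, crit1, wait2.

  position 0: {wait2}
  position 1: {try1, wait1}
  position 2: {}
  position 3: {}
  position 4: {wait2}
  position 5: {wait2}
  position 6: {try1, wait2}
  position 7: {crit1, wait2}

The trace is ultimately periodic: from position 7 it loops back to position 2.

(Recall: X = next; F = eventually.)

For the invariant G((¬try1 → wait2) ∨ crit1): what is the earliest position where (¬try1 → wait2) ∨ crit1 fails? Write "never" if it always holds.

Check (¬try1 → wait2) ∨ crit1 at each position in order: 0 ✓, 1 ✓.
At position 2 the labels are {}, so (¬try1 → wait2) ∨ crit1 is false there. This is the first violation.

2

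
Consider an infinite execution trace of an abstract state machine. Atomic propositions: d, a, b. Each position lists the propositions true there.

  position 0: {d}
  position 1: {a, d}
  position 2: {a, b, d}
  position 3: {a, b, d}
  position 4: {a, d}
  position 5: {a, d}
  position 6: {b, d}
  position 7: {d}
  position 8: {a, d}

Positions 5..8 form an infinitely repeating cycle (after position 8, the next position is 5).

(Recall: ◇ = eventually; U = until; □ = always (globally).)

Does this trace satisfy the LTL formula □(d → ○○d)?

Yes

d → ○○d holds at every position 0..8, and those are all positions ever visited, so □(d → ○○d) holds.
Positions where d holds: 0, 1, 2, 3, 4, 5, 6, 7, 8.
Check ○○d at each: 0→ok, 1→ok, 2→ok, 3→ok, 4→ok, 5→ok, 6→ok, 7→ok, 8→ok.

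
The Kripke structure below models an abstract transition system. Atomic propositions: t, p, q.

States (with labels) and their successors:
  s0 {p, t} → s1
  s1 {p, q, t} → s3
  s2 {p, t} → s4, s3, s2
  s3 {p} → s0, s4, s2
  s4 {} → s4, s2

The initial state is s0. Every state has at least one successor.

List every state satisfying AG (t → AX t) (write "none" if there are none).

States satisfying t → AX t: {s0, s3, s4}.
States satisfying AG (t → AX t): ∅.

none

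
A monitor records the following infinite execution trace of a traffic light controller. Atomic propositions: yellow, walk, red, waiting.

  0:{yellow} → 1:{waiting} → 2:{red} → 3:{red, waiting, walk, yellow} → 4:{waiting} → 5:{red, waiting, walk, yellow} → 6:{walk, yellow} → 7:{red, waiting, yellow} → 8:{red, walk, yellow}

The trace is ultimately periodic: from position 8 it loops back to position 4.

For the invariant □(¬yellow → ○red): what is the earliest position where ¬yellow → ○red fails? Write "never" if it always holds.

¬yellow → ○red holds at every position 0..8, and those are all the positions the trace ever visits, so the invariant □(¬yellow → ○red) is never violated.

never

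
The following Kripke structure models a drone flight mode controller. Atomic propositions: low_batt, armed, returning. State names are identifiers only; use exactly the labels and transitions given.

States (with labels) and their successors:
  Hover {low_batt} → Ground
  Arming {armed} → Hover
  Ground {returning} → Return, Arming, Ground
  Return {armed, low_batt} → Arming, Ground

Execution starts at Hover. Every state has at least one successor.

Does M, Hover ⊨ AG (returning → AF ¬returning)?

States satisfying returning → AF ¬returning: {Hover, Arming, Return}.
States satisfying AG (returning → AF ¬returning): ∅.
Ground is reachable from Hover and violates returning → AF ¬returning, so AG fails at Hover.
Hover ∉ Sat(AG (returning → AF ¬returning)).

Violated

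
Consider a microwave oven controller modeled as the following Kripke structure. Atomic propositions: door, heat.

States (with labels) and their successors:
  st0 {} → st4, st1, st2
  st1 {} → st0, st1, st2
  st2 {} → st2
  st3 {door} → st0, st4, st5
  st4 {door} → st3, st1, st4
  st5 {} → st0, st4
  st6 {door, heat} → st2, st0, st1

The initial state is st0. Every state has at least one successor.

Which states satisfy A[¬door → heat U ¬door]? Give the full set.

States satisfying ¬door → heat: {st3, st4, st6}.
States satisfying ¬door: {st0, st1, st2, st5}.
States satisfying A[¬door → heat U ¬door]: {st0, st1, st2, st5, st6}.

{st0, st1, st2, st5, st6}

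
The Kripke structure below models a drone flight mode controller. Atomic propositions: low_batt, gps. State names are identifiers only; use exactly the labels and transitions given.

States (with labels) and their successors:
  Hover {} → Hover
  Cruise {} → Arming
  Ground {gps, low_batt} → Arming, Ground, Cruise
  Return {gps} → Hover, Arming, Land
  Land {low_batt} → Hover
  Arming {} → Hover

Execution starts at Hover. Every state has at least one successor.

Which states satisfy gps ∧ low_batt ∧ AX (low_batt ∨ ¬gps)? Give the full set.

{Ground}

States satisfying gps ∧ low_batt: {Ground}.
States satisfying low_batt ∨ ¬gps: {Hover, Cruise, Ground, Land, Arming}.
States satisfying AX (low_batt ∨ ¬gps): {Hover, Cruise, Ground, Return, Land, Arming}.
States satisfying gps ∧ low_batt ∧ AX (low_batt ∨ ¬gps): {Ground}.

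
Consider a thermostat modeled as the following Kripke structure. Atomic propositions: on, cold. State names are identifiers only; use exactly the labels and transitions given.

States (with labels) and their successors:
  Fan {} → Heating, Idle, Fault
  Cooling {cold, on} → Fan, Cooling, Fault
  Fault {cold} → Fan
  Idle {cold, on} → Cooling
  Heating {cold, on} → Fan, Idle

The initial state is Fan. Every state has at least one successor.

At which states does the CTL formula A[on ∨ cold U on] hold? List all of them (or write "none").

{Cooling, Idle, Heating}

States satisfying on ∨ cold: {Cooling, Fault, Idle, Heating}.
States satisfying on: {Cooling, Idle, Heating}.
States satisfying A[on ∨ cold U on]: {Cooling, Idle, Heating}.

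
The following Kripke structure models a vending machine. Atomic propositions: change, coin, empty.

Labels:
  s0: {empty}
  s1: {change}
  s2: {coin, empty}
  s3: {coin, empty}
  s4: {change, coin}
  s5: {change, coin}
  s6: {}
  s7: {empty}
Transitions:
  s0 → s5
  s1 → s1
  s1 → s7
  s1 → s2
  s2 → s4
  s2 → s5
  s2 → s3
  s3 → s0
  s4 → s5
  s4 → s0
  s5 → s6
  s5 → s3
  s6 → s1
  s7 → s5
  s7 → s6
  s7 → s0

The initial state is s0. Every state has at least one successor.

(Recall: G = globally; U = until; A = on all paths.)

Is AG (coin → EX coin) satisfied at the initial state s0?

No

States satisfying coin → EX coin: {s0, s1, s2, s4, s5, s6, s7}.
States satisfying AG (coin → EX coin): ∅.
s3 is reachable from s0 and violates coin → EX coin, so AG fails at s0.
s0 ∉ Sat(AG (coin → EX coin)).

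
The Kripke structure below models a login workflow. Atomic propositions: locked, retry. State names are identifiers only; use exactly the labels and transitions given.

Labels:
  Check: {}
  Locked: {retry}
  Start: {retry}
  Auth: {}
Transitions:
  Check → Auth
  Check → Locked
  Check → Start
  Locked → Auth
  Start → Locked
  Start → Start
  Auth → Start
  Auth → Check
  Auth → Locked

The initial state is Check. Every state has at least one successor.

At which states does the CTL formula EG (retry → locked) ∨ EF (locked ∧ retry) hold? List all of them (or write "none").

States satisfying retry → locked: {Check, Auth}.
States satisfying EG (retry → locked): {Check, Auth}.
States satisfying locked ∧ retry: ∅.
States satisfying EF (locked ∧ retry): ∅.
States satisfying EG (retry → locked) ∨ EF (locked ∧ retry): {Check, Auth}.

{Check, Auth}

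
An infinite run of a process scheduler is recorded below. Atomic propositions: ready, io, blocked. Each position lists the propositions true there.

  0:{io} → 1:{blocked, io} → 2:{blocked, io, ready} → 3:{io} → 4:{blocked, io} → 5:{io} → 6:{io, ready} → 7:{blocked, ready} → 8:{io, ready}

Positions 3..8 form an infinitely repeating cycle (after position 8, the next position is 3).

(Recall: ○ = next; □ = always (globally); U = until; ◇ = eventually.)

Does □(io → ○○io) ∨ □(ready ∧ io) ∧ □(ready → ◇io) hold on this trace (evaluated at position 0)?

Does not hold

io → ○○io must hold at every position from 0 onward. It fails at position 5, so □(io → ○○io) is false.
Positions where io holds: 0, 1, 2, 3, 4, 5, 6, 8.
Check ○○io at each: 0→ok, 1→ok, 2→ok, 3→ok, 4→ok, 5→fails, 6→ok, 8→ok.
At position 0: □(io → ○○io) is false; □(ready ∧ io) ∧ □(ready → ◇io) is false; so □(io → ○○io) ∨ □(ready ∧ io) ∧ □(ready → ◇io) is false.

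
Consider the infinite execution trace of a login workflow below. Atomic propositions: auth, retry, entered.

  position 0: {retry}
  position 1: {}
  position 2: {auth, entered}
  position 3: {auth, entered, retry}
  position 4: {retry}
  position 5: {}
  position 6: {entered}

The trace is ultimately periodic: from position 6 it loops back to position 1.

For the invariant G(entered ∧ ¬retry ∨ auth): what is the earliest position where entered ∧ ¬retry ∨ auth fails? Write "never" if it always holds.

0

At position 0 the labels are {retry}, so entered ∧ ¬retry ∨ auth is false there. This is the first violation.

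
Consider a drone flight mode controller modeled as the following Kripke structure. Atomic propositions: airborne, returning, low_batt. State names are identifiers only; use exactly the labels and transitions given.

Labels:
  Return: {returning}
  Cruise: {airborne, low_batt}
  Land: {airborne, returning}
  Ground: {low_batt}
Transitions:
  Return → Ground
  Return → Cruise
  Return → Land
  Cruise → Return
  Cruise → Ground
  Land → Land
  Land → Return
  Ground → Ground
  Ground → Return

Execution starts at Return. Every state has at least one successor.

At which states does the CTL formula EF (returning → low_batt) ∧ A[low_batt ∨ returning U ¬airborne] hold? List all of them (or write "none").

States satisfying returning → low_batt: {Cruise, Ground}.
States satisfying EF (returning → low_batt): {Return, Cruise, Land, Ground}.
States satisfying low_batt ∨ returning: {Return, Cruise, Land, Ground}.
States satisfying ¬airborne: {Return, Ground}.
States satisfying A[low_batt ∨ returning U ¬airborne]: {Return, Cruise, Ground}.
States satisfying EF (returning → low_batt) ∧ A[low_batt ∨ returning U ¬airborne]: {Return, Cruise, Ground}.

{Return, Cruise, Ground}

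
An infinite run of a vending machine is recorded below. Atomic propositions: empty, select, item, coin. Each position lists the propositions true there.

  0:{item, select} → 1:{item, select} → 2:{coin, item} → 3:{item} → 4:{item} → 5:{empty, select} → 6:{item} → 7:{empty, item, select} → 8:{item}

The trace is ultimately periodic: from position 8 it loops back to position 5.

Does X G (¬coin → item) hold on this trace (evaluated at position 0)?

The position after 0 is 1; G (¬coin → item) is false there.

Does not hold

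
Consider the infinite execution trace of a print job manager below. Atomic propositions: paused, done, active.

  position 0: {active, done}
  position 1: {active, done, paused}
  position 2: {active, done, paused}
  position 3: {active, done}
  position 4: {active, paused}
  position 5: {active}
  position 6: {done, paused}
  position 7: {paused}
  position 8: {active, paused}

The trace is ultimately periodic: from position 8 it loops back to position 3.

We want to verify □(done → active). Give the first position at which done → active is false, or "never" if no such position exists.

6

Check done → active at each position in order: 0 ✓, 1 ✓, 2 ✓, 3 ✓, 4 ✓, 5 ✓.
At position 6 the labels are {done, paused}, so done → active is false there. This is the first violation.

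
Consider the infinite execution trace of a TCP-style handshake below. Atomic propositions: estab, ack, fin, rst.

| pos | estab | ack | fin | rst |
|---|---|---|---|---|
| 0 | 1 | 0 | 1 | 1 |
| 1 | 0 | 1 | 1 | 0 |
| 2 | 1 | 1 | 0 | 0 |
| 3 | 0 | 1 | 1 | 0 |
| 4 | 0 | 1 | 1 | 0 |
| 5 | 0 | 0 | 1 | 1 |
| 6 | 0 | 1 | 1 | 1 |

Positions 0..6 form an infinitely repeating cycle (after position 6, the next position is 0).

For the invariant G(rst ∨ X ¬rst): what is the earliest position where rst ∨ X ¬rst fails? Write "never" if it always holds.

4

Check rst ∨ X ¬rst at each position in order: 0 ✓, 1 ✓, 2 ✓, 3 ✓.
At position 4 the labels are {ack, fin} and the next position 5 has {fin, rst}, so rst ∨ X ¬rst is false there. This is the first violation.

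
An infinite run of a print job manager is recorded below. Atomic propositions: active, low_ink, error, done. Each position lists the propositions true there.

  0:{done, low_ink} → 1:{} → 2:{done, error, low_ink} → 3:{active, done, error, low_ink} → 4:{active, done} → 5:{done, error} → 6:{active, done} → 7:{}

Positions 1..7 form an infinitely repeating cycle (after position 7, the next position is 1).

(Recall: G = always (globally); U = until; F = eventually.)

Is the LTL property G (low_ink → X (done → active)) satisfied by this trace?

low_ink → X (done → active) holds at every position 0..7, and those are all positions ever visited, so G (low_ink → X (done → active)) holds.
Positions where low_ink holds: 0, 2, 3.
Check X (done → active) at each: 0→ok, 2→ok, 3→ok.

Yes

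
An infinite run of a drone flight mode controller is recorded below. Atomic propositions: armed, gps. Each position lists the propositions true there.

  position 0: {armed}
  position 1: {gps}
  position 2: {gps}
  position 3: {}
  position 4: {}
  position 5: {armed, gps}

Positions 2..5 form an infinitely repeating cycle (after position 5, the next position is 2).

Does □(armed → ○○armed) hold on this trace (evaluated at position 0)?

Does not hold

armed → ○○armed must hold at every position from 0 onward. It fails at position 0, so □(armed → ○○armed) is false.
Positions where armed holds: 0, 5.
Check ○○armed at each: 0→fails, 5→fails.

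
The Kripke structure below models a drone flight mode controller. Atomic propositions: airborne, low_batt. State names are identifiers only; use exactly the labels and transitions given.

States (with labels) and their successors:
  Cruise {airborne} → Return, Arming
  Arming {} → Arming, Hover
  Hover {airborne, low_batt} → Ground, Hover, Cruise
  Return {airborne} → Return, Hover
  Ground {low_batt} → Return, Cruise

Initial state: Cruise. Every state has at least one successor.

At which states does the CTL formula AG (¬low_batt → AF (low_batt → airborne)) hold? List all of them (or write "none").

States satisfying ¬low_batt → AF (low_batt → airborne): {Cruise, Arming, Hover, Return, Ground}.
States satisfying AG (¬low_batt → AF (low_batt → airborne)): {Cruise, Arming, Hover, Return, Ground}.

{Cruise, Arming, Hover, Return, Ground}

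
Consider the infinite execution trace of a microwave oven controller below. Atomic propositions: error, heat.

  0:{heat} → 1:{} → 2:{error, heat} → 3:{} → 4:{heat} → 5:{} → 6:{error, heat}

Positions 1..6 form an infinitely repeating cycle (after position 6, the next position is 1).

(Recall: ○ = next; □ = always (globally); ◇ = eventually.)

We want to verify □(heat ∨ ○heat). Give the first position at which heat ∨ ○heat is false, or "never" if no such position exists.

heat ∨ ○heat holds at every position 0..6, and those are all the positions the trace ever visits, so the invariant □(heat ∨ ○heat) is never violated.

never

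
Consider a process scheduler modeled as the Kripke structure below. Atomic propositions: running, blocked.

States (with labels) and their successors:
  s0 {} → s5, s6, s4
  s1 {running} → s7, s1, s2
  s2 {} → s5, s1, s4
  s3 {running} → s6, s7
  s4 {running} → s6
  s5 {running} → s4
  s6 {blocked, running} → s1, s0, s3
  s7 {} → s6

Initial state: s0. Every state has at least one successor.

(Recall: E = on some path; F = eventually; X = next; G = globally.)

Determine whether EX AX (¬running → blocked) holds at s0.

Holds

States satisfying AX (¬running → blocked): {s0, s2, s4, s5, s7}.
States satisfying EX AX (¬running → blocked): {s0, s1, s2, s3, s5, s6}.
s0 ∈ Sat(EX AX (¬running → blocked)).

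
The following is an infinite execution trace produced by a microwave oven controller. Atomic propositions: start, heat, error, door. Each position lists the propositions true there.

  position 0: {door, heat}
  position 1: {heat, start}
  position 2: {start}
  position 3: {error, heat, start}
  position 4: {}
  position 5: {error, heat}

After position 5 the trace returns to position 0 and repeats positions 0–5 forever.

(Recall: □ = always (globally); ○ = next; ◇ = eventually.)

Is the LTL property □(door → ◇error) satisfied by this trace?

Yes

door → ◇error holds at every position 0..5, and those are all positions ever visited, so □(door → ◇error) holds.
Positions where door holds: 0.
Check ◇error at each: 0→ok.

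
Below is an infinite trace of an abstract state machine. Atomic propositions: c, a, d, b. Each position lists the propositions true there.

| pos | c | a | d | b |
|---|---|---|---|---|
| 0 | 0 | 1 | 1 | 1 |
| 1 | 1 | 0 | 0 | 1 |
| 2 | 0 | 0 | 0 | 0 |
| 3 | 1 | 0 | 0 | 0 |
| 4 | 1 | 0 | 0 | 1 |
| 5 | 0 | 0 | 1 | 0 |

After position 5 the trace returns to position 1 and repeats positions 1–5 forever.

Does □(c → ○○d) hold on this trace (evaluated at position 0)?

Does not hold

c → ○○d must hold at every position from 0 onward. It fails at position 1, so □(c → ○○d) is false.
Positions where c holds: 1, 3, 4.
Check ○○d at each: 1→fails, 3→ok, 4→fails.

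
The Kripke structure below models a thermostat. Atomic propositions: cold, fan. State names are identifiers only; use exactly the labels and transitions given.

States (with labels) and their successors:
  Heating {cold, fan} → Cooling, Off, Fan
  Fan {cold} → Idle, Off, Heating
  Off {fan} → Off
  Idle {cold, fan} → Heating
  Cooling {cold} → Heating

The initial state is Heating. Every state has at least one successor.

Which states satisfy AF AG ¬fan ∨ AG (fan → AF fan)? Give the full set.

{Heating, Fan, Off, Idle, Cooling}

States satisfying AG ¬fan: ∅.
States satisfying AF AG ¬fan: ∅.
States satisfying fan → AF fan: {Heating, Fan, Off, Idle, Cooling}.
States satisfying AG (fan → AF fan): {Heating, Fan, Off, Idle, Cooling}.
States satisfying AF AG ¬fan ∨ AG (fan → AF fan): {Heating, Fan, Off, Idle, Cooling}.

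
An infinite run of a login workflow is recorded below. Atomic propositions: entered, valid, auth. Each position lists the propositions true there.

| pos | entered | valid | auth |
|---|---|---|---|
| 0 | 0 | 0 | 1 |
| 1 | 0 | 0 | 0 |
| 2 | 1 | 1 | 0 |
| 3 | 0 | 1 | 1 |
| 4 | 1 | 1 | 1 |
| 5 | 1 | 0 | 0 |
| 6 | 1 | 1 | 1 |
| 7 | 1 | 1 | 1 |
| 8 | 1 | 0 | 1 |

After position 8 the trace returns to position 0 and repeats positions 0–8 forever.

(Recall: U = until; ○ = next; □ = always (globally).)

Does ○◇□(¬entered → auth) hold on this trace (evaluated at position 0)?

The position after 0 is 1; ◇□(¬entered → auth) is false there.

No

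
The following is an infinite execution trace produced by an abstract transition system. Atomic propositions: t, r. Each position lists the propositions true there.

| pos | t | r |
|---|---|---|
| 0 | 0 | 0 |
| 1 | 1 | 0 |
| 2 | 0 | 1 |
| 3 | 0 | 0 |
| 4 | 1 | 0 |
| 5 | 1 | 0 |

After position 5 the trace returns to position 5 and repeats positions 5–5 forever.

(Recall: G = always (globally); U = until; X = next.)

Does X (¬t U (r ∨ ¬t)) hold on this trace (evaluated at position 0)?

The position after 0 is 1; ¬t U (r ∨ ¬t) is false there.

Does not hold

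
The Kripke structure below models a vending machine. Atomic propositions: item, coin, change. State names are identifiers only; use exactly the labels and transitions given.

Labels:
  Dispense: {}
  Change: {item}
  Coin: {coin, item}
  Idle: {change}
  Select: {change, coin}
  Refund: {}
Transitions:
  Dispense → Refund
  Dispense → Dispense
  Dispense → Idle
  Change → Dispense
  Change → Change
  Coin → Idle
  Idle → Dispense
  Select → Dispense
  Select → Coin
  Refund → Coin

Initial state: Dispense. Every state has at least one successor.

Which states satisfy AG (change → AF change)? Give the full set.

{Dispense, Change, Coin, Idle, Select, Refund}

States satisfying change → AF change: {Dispense, Change, Coin, Idle, Select, Refund}.
States satisfying AG (change → AF change): {Dispense, Change, Coin, Idle, Select, Refund}.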